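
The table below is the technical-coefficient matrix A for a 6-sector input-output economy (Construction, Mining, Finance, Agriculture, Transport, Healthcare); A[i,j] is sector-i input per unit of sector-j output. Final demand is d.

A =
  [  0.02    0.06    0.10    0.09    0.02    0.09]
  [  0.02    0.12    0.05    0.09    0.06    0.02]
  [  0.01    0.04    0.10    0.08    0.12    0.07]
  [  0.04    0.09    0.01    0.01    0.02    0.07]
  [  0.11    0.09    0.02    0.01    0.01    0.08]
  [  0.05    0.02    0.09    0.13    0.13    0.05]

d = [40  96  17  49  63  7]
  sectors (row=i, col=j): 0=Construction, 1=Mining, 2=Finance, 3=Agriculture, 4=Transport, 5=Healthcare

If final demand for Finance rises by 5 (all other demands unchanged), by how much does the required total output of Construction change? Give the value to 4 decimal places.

0.6845

Form M = I − A:
  [  0.98   -0.06   -0.10   -0.09   -0.02   -0.09]
  [ -0.02    0.88   -0.05   -0.09   -0.06   -0.02]
  [ -0.01   -0.04    0.90   -0.08   -0.12   -0.07]
  [ -0.04   -0.09   -0.01    0.99   -0.02   -0.07]
  [ -0.11   -0.09   -0.02   -0.01    0.99   -0.08]
  [ -0.05   -0.02   -0.09   -0.13   -0.13    0.95]
Leontief inverse L = M⁻¹:
  [  1.0427    0.1001    0.1369    0.1321    0.0629    0.1260]
  [  0.0424    1.1658    0.0780    0.1237    0.0902    0.0510]
  [  0.0420    0.0858    1.1366    0.1198    0.1609    0.1119]
  [  0.0550    0.1185    0.0343    1.0410    0.0454    0.0908]
  [  0.1280    0.1258    0.0560    0.0527    1.0427    0.1106]
  [  0.0848    0.0714    0.1289    0.1706    0.1694    1.0985]
Total output x = L · d:
  x_0 = 1.0427·40 + 0.1001·96 + 0.1369·17 + 0.1321·49 + 0.0629·63 + 0.1260·7 = 64.9721
  x_1 = 0.0424·40 + 1.1658·96 + 0.0780·17 + 0.1237·49 + 0.0902·63 + 0.0510·7 = 127.0401
  x_2 = 0.0420·40 + 0.0858·96 + 1.1366·17 + 0.1198·49 + 0.1609·63 + 0.1119·7 = 46.0311
  x_3 = 0.0550·40 + 0.1185·96 + 0.0343·17 + 1.0410·49 + 0.0454·63 + 0.0908·7 = 68.6638
  x_4 = 0.1280·40 + 0.1258·96 + 0.0560·17 + 0.0527·49 + 1.0427·63 + 0.1106·7 = 87.1918
  x_5 = 0.0848·40 + 0.0714·96 + 0.1289·17 + 0.1706·49 + 0.1694·63 + 1.0985·7 = 39.1510
Δx_0 = L[0,2] · Δd_2 = 0.1369 · 5 = 0.6845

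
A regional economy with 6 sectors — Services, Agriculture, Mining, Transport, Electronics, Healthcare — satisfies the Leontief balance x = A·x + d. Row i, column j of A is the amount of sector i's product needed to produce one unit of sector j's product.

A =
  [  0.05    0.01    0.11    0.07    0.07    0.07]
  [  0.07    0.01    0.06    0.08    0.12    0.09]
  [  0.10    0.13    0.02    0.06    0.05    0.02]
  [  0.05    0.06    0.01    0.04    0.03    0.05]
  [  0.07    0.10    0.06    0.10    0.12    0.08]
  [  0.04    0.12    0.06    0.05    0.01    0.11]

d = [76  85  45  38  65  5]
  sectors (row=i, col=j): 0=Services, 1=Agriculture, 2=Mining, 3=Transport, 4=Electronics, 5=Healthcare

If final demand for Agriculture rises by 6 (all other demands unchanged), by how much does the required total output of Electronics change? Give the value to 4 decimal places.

Form M = I − A:
  [  0.95   -0.01   -0.11   -0.07   -0.07   -0.07]
  [ -0.07    0.99   -0.06   -0.08   -0.12   -0.09]
  [ -0.10   -0.13    0.98   -0.06   -0.05   -0.02]
  [ -0.05   -0.06   -0.01    0.96   -0.03   -0.05]
  [ -0.07   -0.10   -0.06   -0.10    0.88   -0.08]
  [ -0.04   -0.12   -0.06   -0.05   -0.01    0.89]
Leontief inverse L = M⁻¹:
  [  1.0903    0.0605    0.1406    0.1104    0.1080    0.1109]
  [  0.1137    1.0657    0.0981    0.1279    0.1659    0.1410]
  [  0.1388    0.1644    1.0571    0.1035    0.0978    0.0659]
  [  0.0734    0.0851    0.0327    1.0662    0.0566    0.0801]
  [  0.1247    0.1617    0.1067    0.1598    1.1815    0.1437]
  [  0.0792    0.1641    0.0939    0.0909    0.0503    1.1582]
Total output x = L · d:
  x_0 = 1.0903·76 + 0.0605·85 + 0.1406·45 + 0.1104·38 + 0.1080·65 + 0.1109·5 = 106.1060
  x_1 = 0.1137·76 + 1.0657·85 + 0.0981·45 + 0.1279·38 + 0.1659·65 + 0.1410·5 = 119.9956
  x_2 = 0.1388·76 + 0.1644·85 + 1.0571·45 + 0.1035·38 + 0.0978·65 + 0.0659·5 = 82.7108
  x_3 = 0.0734·76 + 0.0851·85 + 0.0327·45 + 1.0662·38 + 0.0566·65 + 0.0801·5 = 58.8703
  x_4 = 0.1247·76 + 0.1617·85 + 0.1067·45 + 0.1598·38 + 1.1815·65 + 0.1437·5 = 111.6056
  x_5 = 0.0792·76 + 0.1641·85 + 0.0939·45 + 0.0909·38 + 0.0503·65 + 1.1582·5 = 36.7033
Δx_4 = L[4,1] · Δd_1 = 0.1617 · 6 = 0.9703

0.9703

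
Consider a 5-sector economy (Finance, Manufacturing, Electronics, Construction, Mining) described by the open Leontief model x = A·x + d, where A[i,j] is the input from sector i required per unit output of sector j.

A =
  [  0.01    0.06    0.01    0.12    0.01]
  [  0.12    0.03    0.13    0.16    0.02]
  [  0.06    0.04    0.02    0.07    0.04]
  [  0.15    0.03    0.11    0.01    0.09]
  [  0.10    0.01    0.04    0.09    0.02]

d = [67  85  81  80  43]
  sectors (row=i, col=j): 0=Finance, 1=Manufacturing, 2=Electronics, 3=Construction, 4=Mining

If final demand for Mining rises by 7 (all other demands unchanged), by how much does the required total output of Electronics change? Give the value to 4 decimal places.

Form M = I − A:
  [  0.99   -0.06   -0.01   -0.12   -0.01]
  [ -0.12    0.97   -0.13   -0.16   -0.02]
  [ -0.06   -0.04    0.98   -0.07   -0.04]
  [ -0.15   -0.03   -0.11    0.99   -0.09]
  [ -0.10   -0.01   -0.04   -0.09    0.98]
Leontief inverse L = M⁻¹:
  [  1.0454    0.0709    0.0372    0.1432    0.0268]
  [  0.1746    1.0556    0.1672    0.2081    0.0493]
  [  0.0896    0.0521    1.0414    0.0978    0.0535]
  [  0.1854    0.0508    0.1319    1.0597    0.1056]
  [  0.1291    0.0248    0.0601    0.1180    1.0355]
Total output x = L · d:
  x_0 = 1.0454·67 + 0.0709·85 + 0.0372·81 + 0.1432·80 + 0.0268·43 = 91.6937
  x_1 = 0.1746·67 + 1.0556·85 + 0.1672·81 + 0.2081·80 + 0.0493·43 = 133.7224
  x_2 = 0.0896·67 + 0.0521·85 + 1.0414·81 + 0.0978·80 + 0.0535·43 = 104.9042
  x_3 = 0.1854·67 + 0.0508·85 + 0.1319·81 + 1.0597·80 + 0.1056·43 = 116.7367
  x_4 = 0.1291·67 + 0.0248·85 + 0.0601·81 + 0.1180·80 + 1.0355·43 = 69.6011
Δx_2 = L[2,4] · Δd_4 = 0.0535 · 7 = 0.3742

0.3742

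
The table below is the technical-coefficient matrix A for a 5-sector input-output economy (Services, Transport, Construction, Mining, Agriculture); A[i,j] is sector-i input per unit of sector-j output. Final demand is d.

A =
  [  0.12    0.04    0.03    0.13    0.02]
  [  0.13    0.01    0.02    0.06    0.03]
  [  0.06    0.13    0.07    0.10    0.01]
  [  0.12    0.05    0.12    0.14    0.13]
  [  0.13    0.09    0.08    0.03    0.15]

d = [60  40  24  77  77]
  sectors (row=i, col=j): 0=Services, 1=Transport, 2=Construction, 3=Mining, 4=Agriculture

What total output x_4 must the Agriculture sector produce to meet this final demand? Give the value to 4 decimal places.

122.2204

Form M = I − A:
  [  0.88   -0.04   -0.03   -0.13   -0.02]
  [ -0.13    0.99   -0.02   -0.06   -0.03]
  [ -0.06   -0.13    0.93   -0.10   -0.01]
  [ -0.12   -0.05   -0.12    0.86   -0.13]
  [ -0.13   -0.09   -0.08   -0.03    0.85]
Leontief inverse L = M⁻¹:
  [  1.1875    0.0726    0.0703    0.1949    0.0611]
  [  0.1790    1.0341    0.0467    0.1066    0.0576]
  [  0.1285    0.1630    1.1077    0.1612    0.0465]
  [  0.2274    0.1142    0.1862    1.2338    0.2003]
  [  0.2207    0.1400    0.1265    0.0998    1.2034]
Total output x = L · d:
  x_0 = 1.1875·60 + 0.0726·40 + 0.0703·24 + 0.1949·77 + 0.0611·77 = 95.5524
  x_1 = 0.1790·60 + 1.0341·40 + 0.0467·24 + 0.1066·77 + 0.0576·77 = 65.8691
  x_2 = 0.1285·60 + 0.1630·40 + 1.1077·24 + 0.1612·77 + 0.0465·77 = 56.8045
  x_3 = 0.2274·60 + 0.1142·40 + 0.1862·24 + 1.2338·77 + 0.2003·77 = 133.0988
  x_4 = 0.2207·60 + 0.1400·40 + 0.1265·24 + 0.0998·77 + 1.2034·77 = 122.2204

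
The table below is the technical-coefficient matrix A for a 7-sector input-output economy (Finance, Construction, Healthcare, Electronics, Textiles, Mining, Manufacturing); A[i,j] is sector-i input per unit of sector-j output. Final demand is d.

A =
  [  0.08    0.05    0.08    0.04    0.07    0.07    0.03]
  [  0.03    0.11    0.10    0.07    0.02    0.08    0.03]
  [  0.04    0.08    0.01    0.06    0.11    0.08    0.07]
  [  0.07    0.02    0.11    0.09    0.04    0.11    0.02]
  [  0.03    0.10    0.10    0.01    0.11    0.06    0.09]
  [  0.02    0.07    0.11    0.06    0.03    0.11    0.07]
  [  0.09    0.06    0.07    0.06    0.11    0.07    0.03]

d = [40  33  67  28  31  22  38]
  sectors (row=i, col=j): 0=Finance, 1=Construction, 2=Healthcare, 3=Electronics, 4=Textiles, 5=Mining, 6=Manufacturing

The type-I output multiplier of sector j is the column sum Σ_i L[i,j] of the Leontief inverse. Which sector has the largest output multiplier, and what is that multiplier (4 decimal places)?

Form M = I − A:
  [  0.92   -0.05   -0.08   -0.04   -0.07   -0.07   -0.03]
  [ -0.03    0.89   -0.10   -0.07   -0.02   -0.08   -0.03]
  [ -0.04   -0.08    0.99   -0.06   -0.11   -0.08   -0.07]
  [ -0.07   -0.02   -0.11    0.91   -0.04   -0.11   -0.02]
  [ -0.03   -0.10   -0.10   -0.01    0.89   -0.06   -0.09]
  [ -0.02   -0.07   -0.11   -0.06   -0.03    0.89   -0.07]
  [ -0.09   -0.06   -0.07   -0.06   -0.11   -0.07    0.97]
Leontief inverse L = M⁻¹:
  [  1.1168    0.1068    0.1427    0.0816    0.1249    0.1344    0.0711]
  [  0.0668    1.1694    0.1656    0.1191    0.0711    0.1503    0.0701]
  [  0.0796    0.1425    1.0842    0.1051    0.1673    0.1497    0.1136]
  [  0.1104    0.0776    0.1782    1.1389    0.0978    0.1841    0.0645]
  [  0.0729    0.1737    0.1740    0.0592    1.1793    0.1349    0.1406]
  [  0.0606    0.1330    0.1796    0.1114    0.0891    1.1853    0.1150]
  [  0.1330    0.1266    0.1454    0.1077    0.1743    0.1448    1.0783]
Total output x = L · d:
  x_0 = 1.1168·40 + 0.1068·33 + 0.1427·67 + 0.0816·28 + 0.1249·31 + 0.1344·22 + 0.0711·38 = 69.5692
  x_1 = 0.0668·40 + 1.1694·33 + 0.1656·67 + 0.1191·28 + 0.0711·31 + 0.1503·22 + 0.0701·38 = 63.8689
  x_2 = 0.0796·40 + 0.1425·33 + 1.0842·67 + 0.1051·28 + 0.1673·31 + 0.1497·22 + 0.1136·38 = 96.2685
  x_3 = 0.1104·40 + 0.0776·33 + 0.1782·67 + 1.1389·28 + 0.0978·31 + 0.1841·22 + 0.0645·38 = 60.3467
  x_4 = 0.0729·40 + 0.1737·33 + 0.1740·67 + 0.0592·28 + 1.1793·31 + 0.1349·22 + 0.1406·38 = 66.8299
  x_5 = 0.0606·40 + 0.1330·33 + 0.1796·67 + 0.1114·28 + 0.0891·31 + 1.1853·22 + 0.1150·38 = 55.1741
  x_6 = 0.1330·40 + 0.1266·33 + 0.1454·67 + 0.1077·28 + 0.1743·31 + 0.1448·22 + 1.0783·38 = 71.8211
Output multipliers (column sums of L):
  Finance: 1.6401
  Construction: 1.9297
  Healthcare: 2.0697
  Electronics: 1.7232
  Textiles: 1.9038
  Mining: 2.0834
  Manufacturing: 1.6532

Mining (2.0834)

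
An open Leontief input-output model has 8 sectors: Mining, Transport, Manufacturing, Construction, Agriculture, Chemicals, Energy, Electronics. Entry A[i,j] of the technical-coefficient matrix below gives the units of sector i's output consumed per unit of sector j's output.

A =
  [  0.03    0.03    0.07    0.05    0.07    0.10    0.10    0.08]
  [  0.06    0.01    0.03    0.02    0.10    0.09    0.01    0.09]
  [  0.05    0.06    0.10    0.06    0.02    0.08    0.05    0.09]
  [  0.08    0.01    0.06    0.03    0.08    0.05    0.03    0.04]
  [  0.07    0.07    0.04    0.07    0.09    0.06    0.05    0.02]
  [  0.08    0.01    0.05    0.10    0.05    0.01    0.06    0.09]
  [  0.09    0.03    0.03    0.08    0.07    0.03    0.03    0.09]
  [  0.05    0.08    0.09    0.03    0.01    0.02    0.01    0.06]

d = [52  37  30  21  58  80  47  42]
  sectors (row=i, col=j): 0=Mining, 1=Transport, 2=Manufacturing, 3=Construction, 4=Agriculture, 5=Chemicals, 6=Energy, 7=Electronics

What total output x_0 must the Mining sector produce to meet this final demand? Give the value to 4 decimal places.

97.0142

Form M = I − A:
  [  0.97   -0.03   -0.07   -0.05   -0.07   -0.10   -0.10   -0.08]
  [ -0.06    0.99   -0.03   -0.02   -0.10   -0.09   -0.01   -0.09]
  [ -0.05   -0.06    0.90   -0.06   -0.02   -0.08   -0.05   -0.09]
  [ -0.08   -0.01   -0.06    0.97   -0.08   -0.05   -0.03   -0.04]
  [ -0.07   -0.07   -0.04   -0.07    0.91   -0.06   -0.05   -0.02]
  [ -0.08   -0.01   -0.05   -0.10   -0.05    0.99   -0.06   -0.09]
  [ -0.09   -0.03   -0.03   -0.08   -0.07   -0.03    0.97   -0.09]
  [ -0.05   -0.08   -0.09   -0.03   -0.01   -0.02   -0.01    0.94]
Leontief inverse L = M⁻¹:
  [  1.0920    0.0682    0.1272    0.1057    0.1240    0.1468    0.1401    0.1463]
  [  0.1055    1.0423    0.0758    0.0629    0.1418    0.1274    0.0441    0.1382]
  [  0.1066    0.0961    1.1587    0.1095    0.0694    0.1287    0.0882    0.1561]
  [  0.1226    0.0392    0.1034    1.0704    0.1209    0.0894    0.0641    0.0869]
  [  0.1243    0.1013    0.0885    0.1175    1.1455    0.1085    0.0886    0.0770]
  [  0.1297    0.0434    0.1013    0.1417    0.0962    1.0541    0.0951    0.1430]
  [  0.1390    0.0632    0.0802    0.1220    0.1178    0.0748    1.0660    0.1425]
  [  0.0867    0.1055    0.1314    0.0612    0.0447    0.0582    0.0360    1.1065]
Total output x = L · d:
  x_0 = 1.0920·52 + 0.0682·37 + 0.1272·30 + 0.1057·21 + 0.1240·58 + 0.1468·80 + 0.1401·47 + 0.1463·42 = 97.0142
  x_1 = 0.1055·52 + 1.0423·37 + 0.0758·30 + 0.0629·21 + 0.1418·58 + 0.1274·80 + 0.0441·47 + 0.1382·42 = 73.9414
  x_2 = 0.1066·52 + 0.0961·37 + 1.1587·30 + 0.1095·21 + 0.0694·58 + 0.1287·80 + 0.0882·47 + 0.1561·42 = 71.1818
  x_3 = 0.1226·52 + 0.0392·37 + 0.1034·30 + 1.0704·21 + 0.1209·58 + 0.0894·80 + 0.0641·47 + 0.0869·42 = 54.2288
  x_4 = 0.1243·52 + 0.1013·37 + 0.0885·30 + 0.1175·21 + 1.1455·58 + 0.1085·80 + 0.0886·47 + 0.0770·42 = 97.8543
  x_5 = 0.1297·52 + 0.0434·37 + 0.1013·30 + 0.1417·21 + 0.0962·58 + 1.0541·80 + 0.0951·47 + 0.1430·42 = 114.7431
  x_6 = 0.1390·52 + 0.0632·37 + 0.0802·30 + 0.1220·21 + 0.1178·58 + 0.0748·80 + 1.0660·47 + 0.1425·42 = 83.4329
  x_7 = 0.0867·52 + 0.1055·37 + 0.1314·30 + 0.0612·21 + 0.0447·58 + 0.0582·80 + 0.0360·47 + 1.1065·42 = 69.0500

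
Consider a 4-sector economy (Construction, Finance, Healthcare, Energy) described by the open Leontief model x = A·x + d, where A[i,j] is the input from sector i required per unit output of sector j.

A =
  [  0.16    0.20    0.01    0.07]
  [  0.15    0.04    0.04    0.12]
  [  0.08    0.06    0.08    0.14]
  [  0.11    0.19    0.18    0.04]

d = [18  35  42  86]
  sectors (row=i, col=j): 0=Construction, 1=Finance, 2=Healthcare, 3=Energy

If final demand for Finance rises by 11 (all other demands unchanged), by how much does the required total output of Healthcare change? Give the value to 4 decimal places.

Form M = I − A:
  [  0.84   -0.20   -0.01   -0.07]
  [ -0.15    0.96   -0.04   -0.12]
  [ -0.08   -0.06    0.92   -0.14]
  [ -0.11   -0.19   -0.18    0.96]
Leontief inverse L = M⁻¹:
  [  1.2660    0.2942    0.0533    0.1369]
  [  0.2320    1.1290    0.0850    0.1704]
  [  0.1588    0.1424    1.1329    0.1946]
  [  0.2208    0.2839    0.2354    1.1276]
Total output x = L · d:
  x_0 = 1.2660·18 + 0.2942·35 + 0.0533·42 + 0.1369·86 = 47.0941
  x_1 = 0.2320·18 + 1.1290·35 + 0.0850·42 + 0.1704·86 = 61.9192
  x_2 = 0.1588·18 + 0.1424·35 + 1.1329·42 + 0.1946·86 = 72.1628
  x_3 = 0.2208·18 + 0.2839·35 + 0.2354·42 + 1.1276·86 = 120.7649
Δx_2 = L[2,1] · Δd_1 = 0.1424 · 11 = 1.5665

1.5665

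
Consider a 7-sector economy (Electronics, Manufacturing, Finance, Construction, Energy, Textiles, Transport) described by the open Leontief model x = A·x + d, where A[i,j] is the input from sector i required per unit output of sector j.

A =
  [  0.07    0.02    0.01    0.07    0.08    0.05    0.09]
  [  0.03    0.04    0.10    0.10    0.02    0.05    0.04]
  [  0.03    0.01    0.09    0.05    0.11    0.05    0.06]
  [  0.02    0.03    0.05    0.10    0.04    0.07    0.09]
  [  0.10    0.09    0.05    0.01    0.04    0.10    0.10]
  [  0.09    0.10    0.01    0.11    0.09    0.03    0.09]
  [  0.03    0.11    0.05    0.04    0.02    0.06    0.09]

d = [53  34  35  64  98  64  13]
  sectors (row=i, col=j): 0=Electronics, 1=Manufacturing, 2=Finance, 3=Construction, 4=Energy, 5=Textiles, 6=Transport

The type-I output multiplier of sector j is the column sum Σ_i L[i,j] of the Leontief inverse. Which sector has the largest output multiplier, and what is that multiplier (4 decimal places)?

Form M = I − A:
  [  0.93   -0.02   -0.01   -0.07   -0.08   -0.05   -0.09]
  [ -0.03    0.96   -0.10   -0.10   -0.02   -0.05   -0.04]
  [ -0.03   -0.01    0.91   -0.05   -0.11   -0.05   -0.06]
  [ -0.02   -0.03   -0.05    0.90   -0.04   -0.07   -0.09]
  [ -0.10   -0.09   -0.05   -0.01    0.96   -0.10   -0.10]
  [ -0.09   -0.10   -0.01   -0.11   -0.09    0.97   -0.09]
  [ -0.03   -0.11   -0.05   -0.04   -0.02   -0.06    0.91]
Leontief inverse L = M⁻¹:
  [  1.1071    0.0644    0.0410    0.1146    0.1148    0.0918    0.1480]
  [  0.0600    1.0742    0.1360    0.1471    0.0593    0.0879    0.0919]
  [  0.0692    0.0536    1.1265    0.0924    0.1511    0.0940    0.1185]
  [  0.0536    0.0736    0.0854    1.1492    0.0771    0.1109    0.1473]
  [  0.1456    0.1427    0.0917    0.0698    1.0875    0.1471    0.1677]
  [  0.1350    0.1529    0.0559    0.1719    0.1331    1.0848    0.1627]
  [  0.0620    0.1514    0.0891    0.0900    0.0553    0.0984    1.1423]
Total output x = L · d:
  x_0 = 1.1071·53 + 0.0644·34 + 0.0410·35 + 0.1146·64 + 0.1148·98 + 0.0918·64 + 0.1480·13 = 88.6785
  x_1 = 0.0600·53 + 1.0742·34 + 0.1360·35 + 0.1471·64 + 0.0593·98 + 0.0879·64 + 0.0919·13 = 66.5030
  x_2 = 0.0692·53 + 0.0536·34 + 1.1265·35 + 0.0924·64 + 0.1511·98 + 0.0940·64 + 0.1185·13 = 73.1881
  x_3 = 0.0536·53 + 0.0736·34 + 0.0854·35 + 1.1492·64 + 0.0771·98 + 0.1109·64 + 0.1473·13 = 98.4521
  x_4 = 0.1456·53 + 0.1427·34 + 0.0917·35 + 0.0698·64 + 1.0875·98 + 0.1471·64 + 0.1677·13 = 138.4116
  x_5 = 0.1350·53 + 0.1529·34 + 0.0559·35 + 0.1719·64 + 0.1331·98 + 1.0848·64 + 0.1627·13 = 109.8966
  x_6 = 0.0620·53 + 0.1514·34 + 0.0891·35 + 0.0900·64 + 0.0553·98 + 0.0984·64 + 1.1423·13 = 43.8848
Output multipliers (column sums of L):
  Electronics: 1.6326
  Manufacturing: 1.7126
  Finance: 1.6256
  Construction: 1.8349
  Energy: 1.6781
  Textiles: 1.7149
  Transport: 1.9783

Transport (1.9783)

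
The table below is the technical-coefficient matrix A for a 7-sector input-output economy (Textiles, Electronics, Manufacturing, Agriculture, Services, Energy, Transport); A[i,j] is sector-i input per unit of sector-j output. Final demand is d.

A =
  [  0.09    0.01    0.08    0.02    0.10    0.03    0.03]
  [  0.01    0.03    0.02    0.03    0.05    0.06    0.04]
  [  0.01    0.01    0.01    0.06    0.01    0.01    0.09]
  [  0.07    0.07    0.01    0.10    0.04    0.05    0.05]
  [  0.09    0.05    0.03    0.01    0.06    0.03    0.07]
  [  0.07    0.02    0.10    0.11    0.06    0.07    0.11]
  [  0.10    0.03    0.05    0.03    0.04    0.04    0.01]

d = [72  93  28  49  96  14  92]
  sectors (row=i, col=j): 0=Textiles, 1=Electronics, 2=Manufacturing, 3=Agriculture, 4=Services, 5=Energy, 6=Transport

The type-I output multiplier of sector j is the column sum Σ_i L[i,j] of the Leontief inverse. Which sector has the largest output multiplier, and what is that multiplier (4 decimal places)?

Form M = I − A:
  [  0.91   -0.01   -0.08   -0.02   -0.10   -0.03   -0.03]
  [ -0.01    0.97   -0.02   -0.03   -0.05   -0.06   -0.04]
  [ -0.01   -0.01    0.99   -0.06   -0.01   -0.01   -0.09]
  [ -0.07   -0.07   -0.01    0.90   -0.04   -0.05   -0.05]
  [ -0.09   -0.05   -0.03   -0.01    0.94   -0.03   -0.07]
  [ -0.07   -0.02   -0.10   -0.11   -0.06    0.93   -0.11]
  [ -0.10   -0.03   -0.05   -0.03   -0.04   -0.04    0.99]
Leontief inverse L = M⁻¹:
  [  1.1268    0.0253    0.1039    0.0422    0.1298    0.0482    0.0613]
  [  0.0353    1.0424    0.0374    0.0502    0.0693    0.0764    0.0625]
  [  0.0328    0.0213    1.0222    0.0761    0.0246    0.0227    0.1029]
  [  0.1105    0.0911    0.0363    1.1319    0.0735    0.0765    0.0812]
  [  0.1257    0.0642    0.0546    0.0299    1.0897    0.0496    0.0954]
  [  0.1257    0.0465    0.1349    0.1543    0.1008    1.1020    0.1553]
  [  0.1301    0.0425    0.0720    0.0514    0.0668    0.0572    1.0360]
Total output x = L · d:
  x_0 = 1.1268·72 + 0.0253·93 + 0.1039·28 + 0.0422·49 + 0.1298·96 + 0.0482·14 + 0.0613·92 = 107.2367
  x_1 = 0.0353·72 + 1.0424·93 + 0.0374·28 + 0.0502·49 + 0.0693·96 + 0.0764·14 + 0.0625·92 = 116.4642
  x_2 = 0.0328·72 + 0.0213·93 + 1.0222·28 + 0.0761·49 + 0.0246·96 + 0.0227·14 + 0.1029·92 = 48.8307
  x_3 = 0.1105·72 + 0.0911·93 + 0.0363·28 + 1.1319·49 + 0.0735·96 + 0.0765·14 + 0.0812·92 = 88.5056
  x_4 = 0.1257·72 + 0.0642·93 + 0.0546·28 + 0.0299·49 + 1.0897·96 + 0.0496·14 + 0.0954·92 = 132.0993
  x_5 = 0.1257·72 + 0.0465·93 + 0.1349·28 + 0.1543·49 + 0.1008·96 + 1.1020·14 + 0.1553·92 = 64.1084
  x_6 = 0.1301·72 + 0.0425·93 + 0.0720·28 + 0.0514·49 + 0.0668·96 + 0.0572·14 + 1.0360·92 = 120.3663
Output multipliers (column sums of L):
  Textiles: 1.6869
  Electronics: 1.3332
  Manufacturing: 1.4612
  Agriculture: 1.5360
  Services: 1.5544
  Energy: 1.4327
  Transport: 1.5946

Textiles (1.6869)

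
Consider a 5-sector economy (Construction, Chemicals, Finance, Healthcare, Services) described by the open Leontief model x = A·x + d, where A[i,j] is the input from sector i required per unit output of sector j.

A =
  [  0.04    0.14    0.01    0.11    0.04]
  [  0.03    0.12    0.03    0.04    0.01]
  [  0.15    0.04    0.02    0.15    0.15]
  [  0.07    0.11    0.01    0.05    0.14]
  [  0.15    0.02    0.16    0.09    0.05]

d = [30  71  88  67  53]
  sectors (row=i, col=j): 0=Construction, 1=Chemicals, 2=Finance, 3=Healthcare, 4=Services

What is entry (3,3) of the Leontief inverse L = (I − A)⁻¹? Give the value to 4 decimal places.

L[3,3] = 1.0973

Form M = I − A:
  [  0.96   -0.14   -0.01   -0.11   -0.04]
  [ -0.03    0.88   -0.03   -0.04   -0.01]
  [ -0.15   -0.04    0.98   -0.15   -0.15]
  [ -0.07   -0.11   -0.01    0.95   -0.14]
  [ -0.15   -0.02   -0.16   -0.09    0.95]
Leontief inverse L = M⁻¹:
  [  1.0744    0.1920    0.0303    0.1442    0.0733]
  [  0.0520    1.1552    0.0415    0.0641    0.0303]
  [  0.2184    0.1151    1.0627    0.2179    0.2103]
  [  0.1197    0.1623    0.0461    1.0973    0.1757]
  [  0.2189    0.0894    0.1890    0.1648    1.1169]
Total output x = L · d:
  x_0 = 1.0744·30 + 0.1920·71 + 0.0303·88 + 0.1442·67 + 0.0733·53 = 62.0728
  x_1 = 0.0520·30 + 1.1552·71 + 0.0415·88 + 0.0641·67 + 0.0303·53 = 93.1357
  x_2 = 0.2184·30 + 0.1151·71 + 1.0627·88 + 0.2179·67 + 0.2103·53 = 133.9828
  x_3 = 0.1197·30 + 0.1623·71 + 0.0461·88 + 1.0973·67 + 0.1757·53 = 101.9990
  x_4 = 0.2189·30 + 0.0894·71 + 0.1890·88 + 0.1648·67 + 1.1169·53 = 99.7798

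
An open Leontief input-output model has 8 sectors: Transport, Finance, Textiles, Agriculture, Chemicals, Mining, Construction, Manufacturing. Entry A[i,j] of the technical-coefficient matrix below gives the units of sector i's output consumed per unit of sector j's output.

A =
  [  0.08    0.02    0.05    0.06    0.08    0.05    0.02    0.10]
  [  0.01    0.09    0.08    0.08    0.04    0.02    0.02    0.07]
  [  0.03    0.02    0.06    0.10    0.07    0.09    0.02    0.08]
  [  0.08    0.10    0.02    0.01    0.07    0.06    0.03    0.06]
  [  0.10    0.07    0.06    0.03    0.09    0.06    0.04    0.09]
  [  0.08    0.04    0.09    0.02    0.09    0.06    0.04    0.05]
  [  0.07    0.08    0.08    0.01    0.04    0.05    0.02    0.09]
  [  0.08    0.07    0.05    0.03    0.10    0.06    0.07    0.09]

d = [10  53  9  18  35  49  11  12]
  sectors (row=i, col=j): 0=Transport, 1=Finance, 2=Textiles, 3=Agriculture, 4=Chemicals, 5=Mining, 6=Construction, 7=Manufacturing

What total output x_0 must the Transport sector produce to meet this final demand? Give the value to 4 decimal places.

Form M = I − A:
  [  0.92   -0.02   -0.05   -0.06   -0.08   -0.05   -0.02   -0.10]
  [ -0.01    0.91   -0.08   -0.08   -0.04   -0.02   -0.02   -0.07]
  [ -0.03   -0.02    0.94   -0.10   -0.07   -0.09   -0.02   -0.08]
  [ -0.08   -0.10   -0.02    0.99   -0.07   -0.06   -0.03   -0.06]
  [ -0.10   -0.07   -0.06   -0.03    0.91   -0.06   -0.04   -0.09]
  [ -0.08   -0.04   -0.09   -0.02   -0.09    0.94   -0.04   -0.05]
  [ -0.07   -0.08   -0.08   -0.01   -0.04   -0.05    0.98   -0.09]
  [ -0.08   -0.07   -0.05   -0.03   -0.10   -0.06   -0.07    0.91]
Leontief inverse L = M⁻¹:
  [  1.1437    0.0720    0.1020    0.0978    0.1504    0.1018    0.0525    0.1723]
  [  0.0576    1.1401    0.1257    0.1170    0.0965    0.0638    0.0465    0.1304]
  [  0.0937    0.0748    1.1132    0.1364    0.1406    0.1432    0.0526    0.1499]
  [  0.1337    0.1491    0.0720    1.0480    0.1311    0.1036    0.0579    0.1260]
  [  0.1705    0.1302    0.1235    0.0772    1.1693    0.1184    0.0760    0.1744]
  [  0.1413    0.0900    0.1457    0.0623    0.1591    1.1129    0.0703    0.1232]
  [  0.1235    0.1280    0.1323    0.0517    0.1038    0.0978    1.0493    0.1579]
  [  0.1521    0.1331    0.1155    0.0762    0.1797    0.1190    0.1067    1.1759]
Total output x = L · d:
  x_0 = 1.1437·10 + 0.0720·53 + 0.1020·9 + 0.0978·18 + 0.1504·35 + 0.1018·49 + 0.0525·11 + 0.1723·12 = 30.8299
  x_1 = 0.0576·10 + 1.1401·53 + 0.1257·9 + 0.1170·18 + 0.0965·35 + 0.0638·49 + 0.0465·11 + 0.1304·12 = 72.8198
  x_2 = 0.0937·10 + 0.0748·53 + 1.1132·9 + 0.1364·18 + 0.1406·35 + 0.1432·49 + 0.0526·11 + 0.1499·12 = 31.6911
  x_3 = 0.1337·10 + 0.1491·53 + 0.0720·9 + 1.0480·18 + 0.1311·35 + 0.1036·49 + 0.0579·11 + 0.1260·12 = 40.5629
  x_4 = 0.1705·10 + 0.1302·53 + 0.1235·9 + 0.0772·18 + 1.1693·35 + 0.1184·49 + 0.0760·11 + 0.1744·12 = 60.7608
  x_5 = 0.1413·10 + 0.0900·53 + 0.1457·9 + 0.0623·18 + 0.1591·35 + 1.1129·49 + 0.0703·11 + 0.1232·12 = 70.9690
  x_6 = 0.1235·10 + 0.1280·53 + 0.1323·9 + 0.0517·18 + 0.1038·35 + 0.0978·49 + 1.0493·11 + 0.1579·12 = 31.9990
  x_7 = 0.1521·10 + 0.1331·53 + 0.1155·9 + 0.0762·18 + 0.1797·35 + 0.1190·49 + 0.1067·11 + 1.1759·12 = 38.3949

30.8299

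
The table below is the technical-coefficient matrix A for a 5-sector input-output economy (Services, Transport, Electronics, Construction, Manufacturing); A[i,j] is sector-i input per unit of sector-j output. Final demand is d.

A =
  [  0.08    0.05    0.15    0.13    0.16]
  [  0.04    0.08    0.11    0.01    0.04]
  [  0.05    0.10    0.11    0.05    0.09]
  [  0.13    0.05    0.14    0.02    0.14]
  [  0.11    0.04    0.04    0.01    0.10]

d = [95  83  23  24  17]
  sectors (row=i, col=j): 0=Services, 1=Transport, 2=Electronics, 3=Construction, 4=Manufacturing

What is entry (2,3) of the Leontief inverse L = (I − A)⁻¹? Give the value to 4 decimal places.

L[2,3] = 0.0763

Form M = I − A:
  [  0.92   -0.05   -0.15   -0.13   -0.16]
  [ -0.04    0.92   -0.11   -0.01   -0.04]
  [ -0.05   -0.10    0.89   -0.05   -0.09]
  [ -0.13   -0.05   -0.14    0.98   -0.14]
  [ -0.11   -0.04   -0.04   -0.01    0.90]
Leontief inverse L = M⁻¹:
  [  1.1607    0.1107    0.2479    0.1704    0.2626]
  [  0.0710    1.1132    0.1579    0.0297    0.0825]
  [  0.0994    0.1442    1.1771    0.0763    0.1536]
  [  0.1935    0.1022    0.2223    1.0608    0.2262]
  [  0.1516    0.0705    0.0921    0.0373    1.1562]
Total output x = L · d:
  x_0 = 1.1607·95 + 0.1107·83 + 0.2479·23 + 0.1704·24 + 0.2626·17 = 133.7137
  x_1 = 0.0710·95 + 1.1132·83 + 0.1579·23 + 0.0297·24 + 0.0825·17 = 104.8912
  x_2 = 0.0994·95 + 0.1442·83 + 1.1771·23 + 0.0763·24 + 0.1536·17 = 52.9233
  x_3 = 0.1935·95 + 0.1022·83 + 0.2223·23 + 1.0608·24 + 0.2262·17 = 61.2717
  x_4 = 0.1516·95 + 0.0705·83 + 0.0921·23 + 0.0373·24 + 1.1562·17 = 42.9265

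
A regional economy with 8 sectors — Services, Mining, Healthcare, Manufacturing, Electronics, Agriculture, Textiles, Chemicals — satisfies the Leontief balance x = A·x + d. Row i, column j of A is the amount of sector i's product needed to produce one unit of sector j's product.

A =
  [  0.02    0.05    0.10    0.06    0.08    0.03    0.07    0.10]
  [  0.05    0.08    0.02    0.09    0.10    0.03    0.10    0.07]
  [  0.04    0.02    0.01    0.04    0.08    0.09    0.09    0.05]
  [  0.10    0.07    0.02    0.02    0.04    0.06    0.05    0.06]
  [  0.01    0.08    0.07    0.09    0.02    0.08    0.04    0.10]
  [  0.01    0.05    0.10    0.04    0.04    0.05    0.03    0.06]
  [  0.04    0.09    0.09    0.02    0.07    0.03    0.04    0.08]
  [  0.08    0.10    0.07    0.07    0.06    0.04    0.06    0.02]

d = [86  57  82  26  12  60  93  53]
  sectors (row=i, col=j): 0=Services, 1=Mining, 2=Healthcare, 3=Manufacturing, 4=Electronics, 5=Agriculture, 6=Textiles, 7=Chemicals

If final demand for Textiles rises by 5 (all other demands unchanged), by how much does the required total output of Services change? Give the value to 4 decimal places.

Form M = I − A:
  [  0.98   -0.05   -0.10   -0.06   -0.08   -0.03   -0.07   -0.10]
  [ -0.05    0.92   -0.02   -0.09   -0.10   -0.03   -0.10   -0.07]
  [ -0.04   -0.02    0.99   -0.04   -0.08   -0.09   -0.09   -0.05]
  [ -0.10   -0.07   -0.02    0.98   -0.04   -0.06   -0.05   -0.06]
  [ -0.01   -0.08   -0.07   -0.09    0.98   -0.08   -0.04   -0.10]
  [ -0.01   -0.05   -0.10   -0.04   -0.04    0.95   -0.03   -0.06]
  [ -0.04   -0.09   -0.09   -0.02   -0.07   -0.03    0.96   -0.08]
  [ -0.08   -0.10   -0.07   -0.07   -0.06   -0.04   -0.06    0.98]
Leontief inverse L = M⁻¹:
  [  1.0647    0.1163    0.1532    0.1123    0.1382    0.0814    0.1283    0.1612]
  [  0.0976    1.1546    0.0803    0.1467    0.1617    0.0810    0.1606    0.1401]
  [  0.0719    0.0753    1.0618    0.0815    0.1246    0.1294    0.1326    0.1033]
  [  0.1333    0.1252    0.0710    1.0655    0.0910    0.0978    0.0989    0.1148]
  [  0.0552    0.1430    0.1199    0.1385    1.0765    0.1266    0.0959    0.1559]
  [  0.0420    0.0963    0.1378    0.0781    0.0838    1.0888    0.0741    0.1042]
  [  0.0785    0.1498    0.1382    0.0710    0.1256    0.0757    1.0958    0.1370]
  [  0.1214    0.1635    0.1230    0.1221    0.1202    0.0880    0.1194    1.0856]
Total output x = L · d:
  x_0 = 1.0647·86 + 0.1163·57 + 0.1532·82 + 0.1123·26 + 0.1382·12 + 0.0814·60 + 0.1283·93 + 0.1612·53 = 140.6921
  x_1 = 0.0976·86 + 1.1546·57 + 0.0803·82 + 0.1467·26 + 0.1617·12 + 0.0810·60 + 0.1606·93 + 0.1401·53 = 113.7587
  x_2 = 0.0719·86 + 0.0753·57 + 1.0618·82 + 0.0815·26 + 0.1246·12 + 0.1294·60 + 0.1326·93 + 0.1033·53 = 126.7255
  x_3 = 0.1333·86 + 0.1252·57 + 0.0710·82 + 1.0655·26 + 0.0910·12 + 0.0978·60 + 0.0989·93 + 0.1148·53 = 74.3742
  x_4 = 0.0552·86 + 0.1430·57 + 0.1199·82 + 0.1385·26 + 1.0765·12 + 0.1266·60 + 0.0959·93 + 0.1559·53 = 64.0334
  x_5 = 0.0420·86 + 0.0963·57 + 0.1378·82 + 0.0781·26 + 0.0838·12 + 1.0888·60 + 0.0741·93 + 0.1042·53 = 101.1766
  x_6 = 0.0785·86 + 0.1498·57 + 0.1382·82 + 0.0710·26 + 0.1256·12 + 0.0757·60 + 1.0958·93 + 0.1370·53 = 143.6951
  x_7 = 0.1214·86 + 0.1635·57 + 0.1230·82 + 0.1221·26 + 0.1202·12 + 0.0880·60 + 0.1194·93 + 1.0856·53 = 108.3867
Δx_0 = L[0,6] · Δd_6 = 0.1283 · 5 = 0.6417

0.6417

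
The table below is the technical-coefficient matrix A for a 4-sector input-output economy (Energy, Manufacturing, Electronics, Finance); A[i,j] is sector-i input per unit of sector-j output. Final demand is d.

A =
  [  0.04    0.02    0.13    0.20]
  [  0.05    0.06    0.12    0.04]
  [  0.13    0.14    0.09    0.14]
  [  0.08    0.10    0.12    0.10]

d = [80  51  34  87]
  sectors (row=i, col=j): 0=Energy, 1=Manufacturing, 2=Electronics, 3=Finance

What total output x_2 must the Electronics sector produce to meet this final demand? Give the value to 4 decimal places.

86.5180

Form M = I − A:
  [  0.96   -0.02   -0.13   -0.20]
  [ -0.05    0.94   -0.12   -0.04]
  [ -0.13   -0.14    0.91   -0.14]
  [ -0.08   -0.10   -0.12    0.90]
Leontief inverse L = M⁻¹:
  [  1.0970    0.0835    0.2046    0.2793]
  [  0.0883    1.1012    0.1704    0.0951]
  [  0.1907    0.2055    1.1843    0.2357]
  [  0.1328    0.1572    0.1950    1.1779]
Total output x = L · d:
  x_0 = 1.0970·80 + 0.0835·51 + 0.2046·34 + 0.2793·87 = 123.2738
  x_1 = 0.0883·80 + 1.1012·51 + 0.1704·34 + 0.0951·87 = 77.2934
  x_2 = 0.1907·80 + 0.2055·51 + 1.1843·34 + 0.2357·87 = 86.5180
  x_3 = 0.1328·80 + 0.1572·51 + 0.1950·34 + 1.1779·87 = 127.7482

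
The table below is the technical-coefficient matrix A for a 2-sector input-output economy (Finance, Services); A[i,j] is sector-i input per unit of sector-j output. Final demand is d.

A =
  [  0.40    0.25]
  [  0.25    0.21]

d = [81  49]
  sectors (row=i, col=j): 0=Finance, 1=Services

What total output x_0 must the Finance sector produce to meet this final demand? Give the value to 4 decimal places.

185.2734

Form M = I − A:
  [  0.60   -0.25]
  [ -0.25    0.79]
Leontief inverse L = M⁻¹:
  [  1.9198    0.6075]
  [  0.6075    1.4581]
Total output x = L · d:
  x_0 = 1.9198·81 + 0.6075·49 = 185.2734
  x_1 = 0.6075·81 + 1.4581·49 = 120.6561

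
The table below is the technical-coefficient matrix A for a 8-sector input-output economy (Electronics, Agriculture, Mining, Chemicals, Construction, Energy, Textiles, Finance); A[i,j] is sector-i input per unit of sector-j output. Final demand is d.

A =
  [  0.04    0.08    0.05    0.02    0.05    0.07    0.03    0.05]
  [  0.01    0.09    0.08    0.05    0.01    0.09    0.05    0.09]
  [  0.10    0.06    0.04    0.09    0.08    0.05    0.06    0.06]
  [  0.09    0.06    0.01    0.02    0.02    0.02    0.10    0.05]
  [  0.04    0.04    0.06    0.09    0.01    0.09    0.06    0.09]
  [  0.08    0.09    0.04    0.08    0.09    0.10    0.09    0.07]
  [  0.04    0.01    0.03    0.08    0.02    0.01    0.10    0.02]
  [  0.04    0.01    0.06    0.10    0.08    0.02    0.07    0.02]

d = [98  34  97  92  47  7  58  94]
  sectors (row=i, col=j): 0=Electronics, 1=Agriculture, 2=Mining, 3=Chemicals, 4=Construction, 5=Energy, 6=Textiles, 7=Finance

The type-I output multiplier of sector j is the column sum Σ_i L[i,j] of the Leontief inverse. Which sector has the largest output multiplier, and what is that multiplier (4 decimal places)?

Form M = I − A:
  [  0.96   -0.08   -0.05   -0.02   -0.05   -0.07   -0.03   -0.05]
  [ -0.01    0.91   -0.08   -0.05   -0.01   -0.09   -0.05   -0.09]
  [ -0.10   -0.06    0.96   -0.09   -0.08   -0.05   -0.06   -0.06]
  [ -0.09   -0.06   -0.01    0.98   -0.02   -0.02   -0.10   -0.05]
  [ -0.04   -0.04   -0.06   -0.09    0.99   -0.09   -0.06   -0.09]
  [ -0.08   -0.09   -0.04   -0.08   -0.09    0.90   -0.09   -0.07]
  [ -0.04   -0.01   -0.03   -0.08   -0.02   -0.01    0.90   -0.02]
  [ -0.04   -0.01   -0.06   -0.10   -0.08   -0.02   -0.07    0.98]
Leontief inverse L = M⁻¹:
  [  1.0784    0.1218    0.0853    0.0689    0.0834    0.1136    0.0802    0.0923]
  [  0.0587    1.1378    0.1201    0.1095    0.0522    0.1370    0.1132    0.1373]
  [  0.1516    0.1127    1.0834    0.1497    0.1204    0.1025    0.1272    0.1130]
  [  0.1202    0.0928    0.0397    1.0599    0.0459    0.0524    0.1443    0.0821]
  [  0.0905    0.0864    0.0971    0.1466    1.0519    0.1339    0.1246    0.1347]
  [  0.1415    0.1535    0.0928    0.1550    0.1396    1.1649    0.1729    0.1345]
  [  0.0697    0.0347    0.0499    0.1117    0.0397    0.0318    1.1404    0.0447]
  [  0.0814    0.0456    0.0885    0.1444    0.1076    0.0546    0.1221    1.0578]
Total output x = L · d:
  x_0 = 1.0784·98 + 0.1218·34 + 0.0853·97 + 0.0689·92 + 0.0834·47 + 0.1136·7 + 0.0802·58 + 0.0923·94 = 142.4818
  x_1 = 0.0587·98 + 1.1378·34 + 0.1201·97 + 0.1095·92 + 0.0522·47 + 0.1370·7 + 0.1132·58 + 0.1373·94 = 89.0432
  x_2 = 0.1516·98 + 0.1127·34 + 1.0834·97 + 0.1497·92 + 0.1204·47 + 0.1025·7 + 0.1272·58 + 0.1130·94 = 161.9284
  x_3 = 0.1202·98 + 0.0928·34 + 0.0397·97 + 1.0599·92 + 0.0459·47 + 0.0524·7 + 0.1443·58 + 0.0821·94 = 134.9007
  x_4 = 0.0905·98 + 0.0864·34 + 0.0971·97 + 0.1466·92 + 1.0519·47 + 0.1339·7 + 0.1246·58 + 0.1347·94 = 104.9785
  x_5 = 0.1415·98 + 0.1535·34 + 0.0928·97 + 0.1550·92 + 0.1396·47 + 1.1649·7 + 0.1729·58 + 0.1345·94 = 79.7380
  x_6 = 0.0697·98 + 0.0347·34 + 0.0499·97 + 0.1117·92 + 0.0397·47 + 0.0318·7 + 1.1404·58 + 0.0447·94 = 95.5594
  x_7 = 0.0814·98 + 0.0456·34 + 0.0885·97 + 0.1444·92 + 0.1076·47 + 0.0546·7 + 0.1221·58 + 1.0578·94 = 143.3446
Output multipliers (column sums of L):
  Electronics: 1.7921
  Agriculture: 1.7852
  Mining: 1.6567
  Chemicals: 1.9457
  Construction: 1.6407
  Energy: 1.7908
  Textiles: 2.0248
  Finance: 1.7964

Textiles (2.0248)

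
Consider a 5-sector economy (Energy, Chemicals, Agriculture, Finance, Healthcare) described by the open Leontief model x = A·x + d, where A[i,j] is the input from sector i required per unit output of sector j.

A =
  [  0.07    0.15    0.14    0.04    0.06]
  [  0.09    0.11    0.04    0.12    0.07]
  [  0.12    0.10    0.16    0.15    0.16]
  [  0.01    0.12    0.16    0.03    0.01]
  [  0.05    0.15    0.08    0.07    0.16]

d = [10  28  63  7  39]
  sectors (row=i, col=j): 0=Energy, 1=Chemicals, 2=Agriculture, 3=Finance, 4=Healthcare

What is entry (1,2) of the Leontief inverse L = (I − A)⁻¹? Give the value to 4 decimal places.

L[1,2] = 0.1301

Form M = I − A:
  [  0.93   -0.15   -0.14   -0.04   -0.06]
  [ -0.09    0.89   -0.04   -0.12   -0.07]
  [ -0.12   -0.10    0.84   -0.15   -0.16]
  [ -0.01   -0.12   -0.16    0.97   -0.01]
  [ -0.05   -0.15   -0.08   -0.07    0.84]
Leontief inverse L = M⁻¹:
  [  1.1413    0.2621    0.2414    0.1277    0.1509]
  [  0.1434    1.2107    0.1301    0.1858    0.1381]
  [  0.2147    0.2695    1.3178    0.2670    0.2920]
  [  0.0661    0.1998    0.2378    1.1009    0.0798]
  [  0.1195    0.2741    0.1829    0.1579    1.2586]
Total output x = L · d:
  x_0 = 1.1413·10 + 0.2621·28 + 0.2414·63 + 0.1277·7 + 0.1509·39 = 40.7365
  x_1 = 0.1434·10 + 1.2107·28 + 0.1301·63 + 0.1858·7 + 0.1381·39 = 50.2163
  x_2 = 0.2147·10 + 0.2695·28 + 1.3178·63 + 0.2670·7 + 0.2920·39 = 105.9664
  x_3 = 0.0661·10 + 0.1998·28 + 0.2378·63 + 1.1009·7 + 0.0798·39 = 32.0554
  x_4 = 0.1195·10 + 0.2741·28 + 0.1829·63 + 0.1579·7 + 1.2586·39 = 70.5839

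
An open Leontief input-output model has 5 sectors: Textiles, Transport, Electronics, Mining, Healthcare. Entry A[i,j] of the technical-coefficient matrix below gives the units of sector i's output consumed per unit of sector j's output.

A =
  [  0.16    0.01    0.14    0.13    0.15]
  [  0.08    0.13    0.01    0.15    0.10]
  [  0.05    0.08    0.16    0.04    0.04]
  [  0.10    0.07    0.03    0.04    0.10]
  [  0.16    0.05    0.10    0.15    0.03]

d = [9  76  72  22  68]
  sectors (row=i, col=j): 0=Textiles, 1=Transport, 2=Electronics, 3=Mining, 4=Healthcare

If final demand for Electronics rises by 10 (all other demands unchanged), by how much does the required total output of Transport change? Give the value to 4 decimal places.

Form M = I − A:
  [  0.84   -0.01   -0.14   -0.13   -0.15]
  [ -0.08    0.87   -0.01   -0.15   -0.10]
  [ -0.05   -0.08    0.84   -0.04   -0.04]
  [ -0.10   -0.07   -0.03    0.96   -0.10]
  [ -0.16   -0.05   -0.10   -0.15    0.97]
Leontief inverse L = M⁻¹:
  [  1.2858    0.0706    0.2521    0.2332    0.2405]
  [  0.1802    1.1879    0.0740    0.2409    0.1782]
  [  0.1146    0.1274    1.2256    0.1008    0.0918]
  [  0.1778    0.1087    0.0893    1.1110    0.1569]
  [  0.2607    0.1028    0.1856    0.2331    1.1135]
Total output x = L · d:
  x_0 = 1.2858·9 + 0.0706·76 + 0.2521·72 + 0.2332·22 + 0.2405·68 = 56.5736
  x_1 = 0.1802·9 + 1.1879·76 + 0.0740·72 + 0.2409·22 + 0.1782·68 = 114.6511
  x_2 = 0.1146·9 + 0.1274·76 + 1.2256·72 + 0.1008·22 + 0.0918·68 = 107.4183
  x_3 = 0.1778·9 + 0.1087·76 + 0.0893·72 + 1.1110·22 + 0.1569·68 = 51.3981
  x_4 = 0.2607·9 + 0.1028·76 + 0.1856·72 + 0.2331·22 + 1.1135·68 = 104.3669
Δx_1 = L[1,2] · Δd_2 = 0.0740 · 10 = 0.7399

0.7399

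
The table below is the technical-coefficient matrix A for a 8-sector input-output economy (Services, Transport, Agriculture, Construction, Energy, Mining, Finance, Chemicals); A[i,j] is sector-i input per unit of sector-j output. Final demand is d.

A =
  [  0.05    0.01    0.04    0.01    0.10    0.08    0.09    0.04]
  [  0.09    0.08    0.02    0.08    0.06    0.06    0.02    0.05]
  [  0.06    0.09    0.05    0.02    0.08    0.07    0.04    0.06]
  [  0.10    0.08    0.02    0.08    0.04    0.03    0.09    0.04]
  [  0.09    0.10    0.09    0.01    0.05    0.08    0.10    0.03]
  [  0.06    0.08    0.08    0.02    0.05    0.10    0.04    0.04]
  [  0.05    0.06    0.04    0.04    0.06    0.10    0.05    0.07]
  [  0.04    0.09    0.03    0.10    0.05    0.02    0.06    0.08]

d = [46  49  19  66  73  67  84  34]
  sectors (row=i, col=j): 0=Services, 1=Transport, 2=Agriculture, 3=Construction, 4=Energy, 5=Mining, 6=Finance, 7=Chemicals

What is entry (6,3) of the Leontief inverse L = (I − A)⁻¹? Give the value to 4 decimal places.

Form M = I − A:
  [  0.95   -0.01   -0.04   -0.01   -0.10   -0.08   -0.09   -0.04]
  [ -0.09    0.92   -0.02   -0.08   -0.06   -0.06   -0.02   -0.05]
  [ -0.06   -0.09    0.95   -0.02   -0.08   -0.07   -0.04   -0.06]
  [ -0.10   -0.08   -0.02    0.92   -0.04   -0.03   -0.09   -0.04]
  [ -0.09   -0.10   -0.09   -0.01    0.95   -0.08   -0.10   -0.03]
  [ -0.06   -0.08   -0.08   -0.02   -0.05    0.90   -0.04   -0.04]
  [ -0.05   -0.06   -0.04   -0.04   -0.06   -0.10    0.95   -0.07]
  [ -0.04   -0.09   -0.03   -0.10   -0.05   -0.02   -0.06    0.92]
Leontief inverse L = M⁻¹:
  [  1.1024    0.0690    0.0832    0.0393    0.1496    0.1410    0.1399    0.0805]
  [  0.1506    1.1414    0.0597    0.1193    0.1138    0.1186    0.0749    0.0922]
  [  0.1205    0.1559    1.0934    0.0584    0.1354    0.1328    0.0927    0.1048]
  [  0.1615    0.1415    0.0592    1.1210    0.0968    0.0925    0.1465    0.0856]
  [  0.1582    0.1734    0.1397    0.0513    1.1168    0.1570    0.1588    0.0830]
  [  0.1194    0.1452    0.1238    0.0562    0.1060    1.1643    0.0904    0.0846]
  [  0.1095    0.1260    0.0835    0.0792    0.1141    0.1625    1.1028    0.1152]
  [  0.1025    0.1559    0.0673    0.1463    0.1030    0.0766    0.1149    1.1261]
Total output x = L · d:
  x_0 = 1.1024·46 + 0.0690·49 + 0.0832·19 + 0.0393·66 + 0.1496·73 + 0.1410·67 + 0.1399·84 + 0.0805·34 = 93.1175
  x_1 = 0.1506·46 + 1.1414·49 + 0.0597·19 + 0.1193·66 + 0.1138·73 + 0.1186·67 + 0.0749·84 + 0.0922·34 = 97.5428
  x_2 = 0.1205·46 + 0.1559·49 + 1.0934·19 + 0.0584·66 + 0.1354·73 + 0.1328·67 + 0.0927·84 + 0.1048·34 = 67.9497
  x_3 = 0.1615·46 + 0.1415·49 + 0.0592·19 + 1.1210·66 + 0.0968·73 + 0.0925·67 + 0.1465·84 + 0.0856·34 = 117.9540
  x_4 = 0.1582·46 + 0.1734·49 + 0.1397·19 + 0.0513·66 + 1.1168·73 + 0.1570·67 + 0.1588·84 + 0.0830·34 = 130.0169
  x_5 = 0.1194·46 + 0.1452·49 + 0.1238·19 + 0.0562·66 + 0.1060·73 + 1.1643·67 + 0.0904·84 + 0.0846·34 = 114.8812
  x_6 = 0.1095·46 + 0.1260·49 + 0.0835·19 + 0.0792·66 + 0.1141·73 + 0.1625·67 + 1.1028·84 + 0.1152·34 = 133.7946
  x_7 = 0.1025·46 + 0.1559·49 + 0.0673·19 + 0.1463·66 + 0.1030·73 + 0.0766·67 + 0.1149·84 + 1.1261·34 = 83.8735

L[6,3] = 0.0792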